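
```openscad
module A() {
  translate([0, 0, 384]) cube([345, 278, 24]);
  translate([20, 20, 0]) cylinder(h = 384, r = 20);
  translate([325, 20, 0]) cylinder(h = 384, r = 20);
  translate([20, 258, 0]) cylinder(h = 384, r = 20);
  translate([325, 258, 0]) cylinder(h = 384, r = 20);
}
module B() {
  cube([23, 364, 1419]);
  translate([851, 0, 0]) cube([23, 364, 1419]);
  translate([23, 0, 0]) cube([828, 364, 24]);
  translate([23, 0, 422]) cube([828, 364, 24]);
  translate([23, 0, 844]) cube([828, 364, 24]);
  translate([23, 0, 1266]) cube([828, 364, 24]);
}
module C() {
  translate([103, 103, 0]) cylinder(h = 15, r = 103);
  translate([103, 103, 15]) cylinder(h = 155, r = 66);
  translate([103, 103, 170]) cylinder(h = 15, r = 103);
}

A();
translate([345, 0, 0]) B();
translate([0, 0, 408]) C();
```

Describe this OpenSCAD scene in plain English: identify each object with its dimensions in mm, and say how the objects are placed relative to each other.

A is a four-legged stool. The seat is 345×278 mm, 24 mm thick, top at z = 408 mm. It stands on four round legs, each 40 mm in diameter, from z = 0 to the seat underside, each leg's axis is inset half a diameter from the nearest pair of seat edges (so the leg's bounding box is flush with the corner).

B is an open bookshelf. Two side panels, each 23 mm thick, 364 mm deep and 1419 mm tall, stand 874 mm apart (outside-to-outside). Between them sit 4 shelves, each 24 mm thick and 364 mm deep, spanning the full gap between the sides. The bottom shelf rests on the floor (its underside at z = 0) and the clear gap between one shelf's top and the next shelf's underside is 398 mm.

C is a spool: two coaxial disc flanges of radius 103 mm and thickness 15 mm, joined by a core cylinder of radius 66 mm and height 155 mm. The lower flange rests on z = 0 and the three cylinders share a vertical axis.

The bookshelf is against the stool's +x side, with their −y faces flush. The spool is on top of the stool.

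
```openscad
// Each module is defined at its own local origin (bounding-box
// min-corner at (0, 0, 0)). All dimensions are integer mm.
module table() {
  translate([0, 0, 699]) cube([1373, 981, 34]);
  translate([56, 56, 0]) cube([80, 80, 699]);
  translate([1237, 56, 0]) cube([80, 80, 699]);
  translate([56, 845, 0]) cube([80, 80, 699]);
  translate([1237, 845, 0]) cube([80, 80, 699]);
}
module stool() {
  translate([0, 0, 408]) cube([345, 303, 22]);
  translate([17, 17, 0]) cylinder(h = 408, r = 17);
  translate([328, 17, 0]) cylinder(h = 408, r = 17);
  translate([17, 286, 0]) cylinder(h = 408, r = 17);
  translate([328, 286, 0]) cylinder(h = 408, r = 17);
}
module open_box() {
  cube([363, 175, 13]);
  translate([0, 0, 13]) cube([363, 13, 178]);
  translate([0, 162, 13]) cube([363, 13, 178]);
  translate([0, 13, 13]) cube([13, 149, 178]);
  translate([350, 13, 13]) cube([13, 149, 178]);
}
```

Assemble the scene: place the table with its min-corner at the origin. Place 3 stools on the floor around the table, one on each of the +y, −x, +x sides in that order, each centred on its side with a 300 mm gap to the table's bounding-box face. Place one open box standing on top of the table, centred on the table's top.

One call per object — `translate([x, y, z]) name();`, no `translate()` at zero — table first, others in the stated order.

table();
translate([514, 1281, 0]) stool();
translate([-645, 339, 0]) stool();
translate([1673, 339, 0]) stool();
translate([505, 403, 733]) open_box();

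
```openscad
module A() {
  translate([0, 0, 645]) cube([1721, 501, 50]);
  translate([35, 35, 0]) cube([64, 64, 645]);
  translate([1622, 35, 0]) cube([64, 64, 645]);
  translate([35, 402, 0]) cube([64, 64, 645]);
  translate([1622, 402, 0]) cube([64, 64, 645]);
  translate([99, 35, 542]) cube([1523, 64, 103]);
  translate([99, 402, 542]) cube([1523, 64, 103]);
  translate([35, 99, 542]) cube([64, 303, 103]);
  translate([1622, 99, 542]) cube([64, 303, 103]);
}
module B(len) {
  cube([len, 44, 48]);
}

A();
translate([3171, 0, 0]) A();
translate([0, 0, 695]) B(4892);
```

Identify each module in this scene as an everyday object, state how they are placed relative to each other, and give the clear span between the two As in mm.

A is a table. B is a beam. A beam spans the tops of two tables. The clear span between the two tables is 1450 mm.

Second table starts at x = 3171; first ends at x = 1721; clear span = 3171 − 1721 = 1450 mm.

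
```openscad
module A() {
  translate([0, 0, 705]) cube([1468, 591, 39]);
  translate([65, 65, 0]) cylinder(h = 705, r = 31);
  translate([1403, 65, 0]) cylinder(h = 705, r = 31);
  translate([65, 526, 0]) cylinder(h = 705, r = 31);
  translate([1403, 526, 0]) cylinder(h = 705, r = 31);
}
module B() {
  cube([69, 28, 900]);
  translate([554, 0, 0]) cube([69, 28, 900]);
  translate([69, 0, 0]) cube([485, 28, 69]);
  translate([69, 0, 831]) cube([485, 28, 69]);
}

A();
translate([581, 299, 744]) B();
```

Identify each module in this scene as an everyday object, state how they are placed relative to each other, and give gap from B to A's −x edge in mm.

A is a table. B is a picture frame. The picture frame is on top of the table. The gap from the picture frame to the table's −x edge is 581 mm.

The picture frame's min-x is at 581; the table's min-x is 0; gap = 581 mm.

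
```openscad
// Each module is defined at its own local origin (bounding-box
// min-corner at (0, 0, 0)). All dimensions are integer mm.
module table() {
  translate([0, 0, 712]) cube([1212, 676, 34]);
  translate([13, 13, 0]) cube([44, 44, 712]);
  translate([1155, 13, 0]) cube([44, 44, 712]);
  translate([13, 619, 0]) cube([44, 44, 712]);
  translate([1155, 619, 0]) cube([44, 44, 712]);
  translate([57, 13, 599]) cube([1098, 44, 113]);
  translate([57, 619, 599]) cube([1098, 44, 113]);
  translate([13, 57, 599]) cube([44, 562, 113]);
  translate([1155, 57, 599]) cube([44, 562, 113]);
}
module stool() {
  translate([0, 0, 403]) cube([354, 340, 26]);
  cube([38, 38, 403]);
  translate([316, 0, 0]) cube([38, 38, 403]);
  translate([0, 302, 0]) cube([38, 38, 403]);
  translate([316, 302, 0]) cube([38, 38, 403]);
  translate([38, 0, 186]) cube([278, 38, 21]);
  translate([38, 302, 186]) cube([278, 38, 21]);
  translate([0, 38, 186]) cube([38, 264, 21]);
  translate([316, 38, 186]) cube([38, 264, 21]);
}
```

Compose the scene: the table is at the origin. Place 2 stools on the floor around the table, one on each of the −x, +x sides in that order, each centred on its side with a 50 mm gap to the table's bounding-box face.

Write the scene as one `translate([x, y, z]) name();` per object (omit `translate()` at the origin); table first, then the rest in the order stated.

table();
translate([-404, 168, 0]) stool();
translate([1262, 168, 0]) stool();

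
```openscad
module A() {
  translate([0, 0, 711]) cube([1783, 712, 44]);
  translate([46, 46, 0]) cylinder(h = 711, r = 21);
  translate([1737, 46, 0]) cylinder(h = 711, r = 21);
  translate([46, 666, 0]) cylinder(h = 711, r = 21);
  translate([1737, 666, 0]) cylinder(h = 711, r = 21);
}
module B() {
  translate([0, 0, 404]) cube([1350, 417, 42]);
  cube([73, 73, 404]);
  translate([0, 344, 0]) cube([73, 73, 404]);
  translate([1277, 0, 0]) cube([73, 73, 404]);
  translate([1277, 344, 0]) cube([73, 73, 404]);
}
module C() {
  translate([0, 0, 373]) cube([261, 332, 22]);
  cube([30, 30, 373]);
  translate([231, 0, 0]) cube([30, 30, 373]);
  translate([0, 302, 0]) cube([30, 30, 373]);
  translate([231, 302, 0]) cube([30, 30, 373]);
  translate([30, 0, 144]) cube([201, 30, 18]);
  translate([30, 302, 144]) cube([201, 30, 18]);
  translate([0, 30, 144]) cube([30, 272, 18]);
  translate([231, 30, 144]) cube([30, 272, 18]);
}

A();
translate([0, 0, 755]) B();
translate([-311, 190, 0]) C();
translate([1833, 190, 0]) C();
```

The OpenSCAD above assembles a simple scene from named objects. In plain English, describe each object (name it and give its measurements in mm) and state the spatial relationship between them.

A is a table with a 1783×712 mm rectangular top, 44 mm thick, top surface at z = 755 mm, supported by four round legs of 42 mm diameter, each leg's bounding box inset 25 mm from the nearest pair of top edges, running from the floor.

B is a bench: a 1350×417 mm seat slab, 42 mm thick, top at z = 446 mm, on four 73×73 mm square legs flush with the seat corners and standing on z = 0.

C is a simple wooden stool: a rectangular seat 261 mm (x) by 332 mm (y), 22 mm thick, top face at z = 395 mm, on four square legs, each 30×30 mm in cross-section. The legs rest on z = 0, each flush with a corner of the seat. Four stretchers, 30 mm wide and 18 mm tall, connect adjacent legs with their undersides at z = 144 mm, each running between the inner faces of the legs it joins and aligned with the legs' outer faces on the other axis.

The bench is on top of the table. Two stools sit around the table at the −x, +x sides.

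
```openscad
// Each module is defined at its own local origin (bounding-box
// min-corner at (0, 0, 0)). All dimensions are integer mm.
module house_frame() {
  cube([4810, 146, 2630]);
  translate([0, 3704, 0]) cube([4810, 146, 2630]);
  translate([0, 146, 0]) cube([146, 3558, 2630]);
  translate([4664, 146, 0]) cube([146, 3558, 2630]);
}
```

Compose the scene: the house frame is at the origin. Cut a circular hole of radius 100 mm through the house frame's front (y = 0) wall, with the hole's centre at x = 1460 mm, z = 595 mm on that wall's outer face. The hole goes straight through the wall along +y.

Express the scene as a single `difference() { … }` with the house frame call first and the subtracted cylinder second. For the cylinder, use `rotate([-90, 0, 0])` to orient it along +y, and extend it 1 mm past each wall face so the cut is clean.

difference() {
  house_frame();
  translate([1460, -1, 595]) rotate([-90, 0, 0]) cylinder(h = 148, r = 100);
}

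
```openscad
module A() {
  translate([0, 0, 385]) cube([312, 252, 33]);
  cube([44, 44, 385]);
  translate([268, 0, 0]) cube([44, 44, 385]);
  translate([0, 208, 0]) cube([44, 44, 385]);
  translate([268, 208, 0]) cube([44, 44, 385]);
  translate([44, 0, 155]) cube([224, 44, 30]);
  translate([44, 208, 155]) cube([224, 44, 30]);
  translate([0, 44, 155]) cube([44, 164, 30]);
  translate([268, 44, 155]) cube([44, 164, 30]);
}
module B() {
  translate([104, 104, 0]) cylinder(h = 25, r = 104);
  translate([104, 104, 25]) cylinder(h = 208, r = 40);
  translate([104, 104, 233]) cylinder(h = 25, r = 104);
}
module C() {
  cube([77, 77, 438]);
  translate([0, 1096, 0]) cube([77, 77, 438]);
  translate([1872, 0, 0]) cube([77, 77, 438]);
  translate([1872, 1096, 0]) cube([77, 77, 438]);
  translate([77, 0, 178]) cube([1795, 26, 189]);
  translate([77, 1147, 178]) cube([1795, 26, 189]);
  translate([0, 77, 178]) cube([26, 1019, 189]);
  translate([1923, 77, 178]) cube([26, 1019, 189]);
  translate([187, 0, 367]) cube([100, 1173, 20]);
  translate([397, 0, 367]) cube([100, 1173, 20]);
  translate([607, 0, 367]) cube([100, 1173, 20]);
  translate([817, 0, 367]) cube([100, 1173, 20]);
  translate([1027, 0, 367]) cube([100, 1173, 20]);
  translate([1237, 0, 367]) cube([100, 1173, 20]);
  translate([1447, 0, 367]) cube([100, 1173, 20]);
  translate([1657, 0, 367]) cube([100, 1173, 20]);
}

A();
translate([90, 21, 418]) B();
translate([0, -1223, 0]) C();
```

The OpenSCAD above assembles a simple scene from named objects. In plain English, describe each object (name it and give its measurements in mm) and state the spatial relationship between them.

A is a simple wooden stool: a rectangular seat 312 mm (x) by 252 mm (y), 33 mm thick, top face at z = 418 mm, on four square legs, each 44×44 mm in cross-section. The legs rest on z = 0, each flush with a corner of the seat. Four stretchers, 44 mm wide and 30 mm tall, connect adjacent legs with their undersides at z = 155 mm, each running between the inner faces of the legs it joins and aligned with the legs' outer faces on the other axis.

B is a spool: two coaxial disc flanges of radius 104 mm and thickness 25 mm, joined by a core cylinder of radius 40 mm and height 208 mm. The lower flange rests on z = 0 and the three cylinders share a vertical axis.

C is a bed frame 1949 mm long (x) by 1173 mm wide (y). Four 77×77 mm corner posts, 438 mm tall, at the corners of the footprint. Four rails of 26 mm thickness and 189 mm height run between adjacent posts with their undersides at z = 178 mm, their outer faces flush with the outside of the frame (the two x-running rails run between the posts' inner faces; the two y-running rails run between the posts' inner faces). 8 slats, each 100 mm wide (x) and 20 mm thick, lie across the top of the two x-running rails, running the full 1173 mm width of the frame in y; the slats are evenly spaced along x between the inner faces of the end posts with equal gaps (rounded down to the nearest mm) at the −x end and between each pair — any rounding remainder accumulates at the +x end.

The spool is on top of the stool. The bed frame is on the floor beside the stool on its −y side.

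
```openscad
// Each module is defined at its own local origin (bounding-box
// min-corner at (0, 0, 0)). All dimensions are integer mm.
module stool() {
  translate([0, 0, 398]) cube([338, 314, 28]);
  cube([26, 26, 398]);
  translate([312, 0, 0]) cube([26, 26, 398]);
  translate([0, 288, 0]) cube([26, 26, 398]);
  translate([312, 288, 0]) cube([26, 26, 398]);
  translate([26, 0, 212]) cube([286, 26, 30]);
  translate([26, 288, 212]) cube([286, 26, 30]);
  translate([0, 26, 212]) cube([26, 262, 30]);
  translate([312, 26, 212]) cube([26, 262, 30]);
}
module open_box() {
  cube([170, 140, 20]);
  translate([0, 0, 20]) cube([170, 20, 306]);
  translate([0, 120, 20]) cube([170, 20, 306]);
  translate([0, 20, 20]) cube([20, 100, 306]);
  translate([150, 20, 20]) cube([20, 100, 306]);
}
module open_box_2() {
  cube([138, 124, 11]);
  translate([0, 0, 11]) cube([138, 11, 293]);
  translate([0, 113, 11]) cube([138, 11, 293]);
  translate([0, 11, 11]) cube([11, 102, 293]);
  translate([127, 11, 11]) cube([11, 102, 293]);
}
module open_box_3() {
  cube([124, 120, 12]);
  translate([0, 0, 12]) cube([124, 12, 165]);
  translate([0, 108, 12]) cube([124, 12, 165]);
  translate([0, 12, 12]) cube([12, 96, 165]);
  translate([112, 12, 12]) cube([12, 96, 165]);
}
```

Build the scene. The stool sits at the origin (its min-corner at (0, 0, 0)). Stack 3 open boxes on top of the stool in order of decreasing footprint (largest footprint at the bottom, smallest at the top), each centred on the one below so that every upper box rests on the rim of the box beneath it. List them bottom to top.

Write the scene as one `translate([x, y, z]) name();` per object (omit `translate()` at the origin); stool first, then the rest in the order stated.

stool();
translate([84, 87, 426]) open_box();
translate([100, 95, 752]) open_box_2();
translate([107, 97, 1056]) open_box_3();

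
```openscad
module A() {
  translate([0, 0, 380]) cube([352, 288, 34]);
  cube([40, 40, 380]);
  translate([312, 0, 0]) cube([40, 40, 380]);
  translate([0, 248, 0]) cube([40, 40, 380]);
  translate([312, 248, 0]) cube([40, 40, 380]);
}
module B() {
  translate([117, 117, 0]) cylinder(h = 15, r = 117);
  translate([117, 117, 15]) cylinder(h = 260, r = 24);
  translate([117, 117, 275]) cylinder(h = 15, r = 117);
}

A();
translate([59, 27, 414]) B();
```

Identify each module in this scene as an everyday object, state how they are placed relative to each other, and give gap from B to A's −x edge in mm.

A is a stool. B is a spool. The spool is on top of the stool, centred. The gap from the spool to the stool's −x edge is 59 mm.

The spool's min-x is at 59; the stool's min-x is 0; gap = 59 mm.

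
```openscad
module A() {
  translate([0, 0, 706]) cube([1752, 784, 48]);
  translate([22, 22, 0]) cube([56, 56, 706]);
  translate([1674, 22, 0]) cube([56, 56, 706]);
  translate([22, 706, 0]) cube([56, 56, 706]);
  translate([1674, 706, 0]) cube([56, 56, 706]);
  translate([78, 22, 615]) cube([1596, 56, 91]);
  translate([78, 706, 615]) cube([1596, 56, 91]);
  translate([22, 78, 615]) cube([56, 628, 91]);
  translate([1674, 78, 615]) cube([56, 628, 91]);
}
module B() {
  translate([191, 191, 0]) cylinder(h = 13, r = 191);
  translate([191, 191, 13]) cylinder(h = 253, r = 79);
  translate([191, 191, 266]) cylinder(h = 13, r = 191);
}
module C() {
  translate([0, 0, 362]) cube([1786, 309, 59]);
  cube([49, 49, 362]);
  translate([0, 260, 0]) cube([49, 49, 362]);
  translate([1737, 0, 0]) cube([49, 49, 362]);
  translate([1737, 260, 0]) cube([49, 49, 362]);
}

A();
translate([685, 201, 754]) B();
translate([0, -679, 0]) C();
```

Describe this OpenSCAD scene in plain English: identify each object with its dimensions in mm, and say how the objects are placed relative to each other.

A is a table with a 1752×784 mm rectangular top, 48 mm thick, top surface at z = 754 mm, supported by four 56×56 mm square legs, each inset 22 mm from the nearest pair of top edges, running from the floor. Four apron rails, 56 mm thick and 91 mm tall, run between adjacent legs with their top edges flush with the underside of the top and their outer faces flush with the legs' outer faces.

B is a spool: two coaxial disc flanges of radius 191 mm and thickness 13 mm, joined by a core cylinder of radius 79 mm and height 253 mm. The lower flange rests on z = 0 and the three cylinders share a vertical axis.

C is a long wooden bench with a 1786 mm (x) × 309 mm (y) seat, 59 mm thick, its top surface 421 mm above the floor. Four 49 mm square legs at the seat corners, flush with the edges, run from z = 0 to the seat underside.

The spool is on top of the table, centred. The bench is on the floor beside the table on its −y side.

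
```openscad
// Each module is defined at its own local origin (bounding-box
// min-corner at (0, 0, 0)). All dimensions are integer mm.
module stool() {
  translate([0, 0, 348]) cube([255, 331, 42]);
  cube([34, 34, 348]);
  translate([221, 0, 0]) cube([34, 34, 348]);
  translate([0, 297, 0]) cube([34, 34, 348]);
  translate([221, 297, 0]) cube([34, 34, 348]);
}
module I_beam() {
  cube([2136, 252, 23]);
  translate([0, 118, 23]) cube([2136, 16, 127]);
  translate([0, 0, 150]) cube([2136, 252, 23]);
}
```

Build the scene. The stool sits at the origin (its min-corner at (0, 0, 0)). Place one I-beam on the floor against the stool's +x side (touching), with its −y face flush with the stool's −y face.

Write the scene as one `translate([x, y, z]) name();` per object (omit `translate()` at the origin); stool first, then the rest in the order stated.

stool();
translate([255, 0, 0]) I_beam();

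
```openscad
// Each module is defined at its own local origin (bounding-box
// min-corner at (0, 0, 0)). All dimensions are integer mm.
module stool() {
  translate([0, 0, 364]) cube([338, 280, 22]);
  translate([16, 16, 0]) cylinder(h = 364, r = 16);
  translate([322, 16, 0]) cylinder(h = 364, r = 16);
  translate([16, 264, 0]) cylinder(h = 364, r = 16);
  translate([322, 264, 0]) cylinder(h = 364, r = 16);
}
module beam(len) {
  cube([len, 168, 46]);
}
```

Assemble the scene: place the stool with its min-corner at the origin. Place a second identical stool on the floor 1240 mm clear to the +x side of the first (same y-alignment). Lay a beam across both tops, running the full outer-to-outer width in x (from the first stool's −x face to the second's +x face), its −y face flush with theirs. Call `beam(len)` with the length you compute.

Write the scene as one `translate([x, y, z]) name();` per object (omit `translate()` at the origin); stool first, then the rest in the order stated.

stool();
translate([1578, 0, 0]) stool();
translate([0, 0, 386]) beam(1916);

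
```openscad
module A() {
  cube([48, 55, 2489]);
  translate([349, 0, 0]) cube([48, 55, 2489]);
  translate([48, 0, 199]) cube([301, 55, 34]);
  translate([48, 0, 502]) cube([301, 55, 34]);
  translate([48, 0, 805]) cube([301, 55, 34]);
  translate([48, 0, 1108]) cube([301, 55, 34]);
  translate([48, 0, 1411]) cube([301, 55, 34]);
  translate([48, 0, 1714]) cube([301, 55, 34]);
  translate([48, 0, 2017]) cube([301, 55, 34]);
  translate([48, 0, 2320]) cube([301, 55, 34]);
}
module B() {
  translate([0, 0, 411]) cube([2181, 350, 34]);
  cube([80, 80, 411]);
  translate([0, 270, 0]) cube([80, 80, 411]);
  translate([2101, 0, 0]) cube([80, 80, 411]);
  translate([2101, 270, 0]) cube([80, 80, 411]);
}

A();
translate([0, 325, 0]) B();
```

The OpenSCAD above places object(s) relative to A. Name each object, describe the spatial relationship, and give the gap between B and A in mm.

A is a ladder. B is a bench. The bench is on the floor beside the ladder on its +y side. The gap between the bench and the ladder is 270 mm.

The bench's nearest face is 270 mm from the ladder's +y face.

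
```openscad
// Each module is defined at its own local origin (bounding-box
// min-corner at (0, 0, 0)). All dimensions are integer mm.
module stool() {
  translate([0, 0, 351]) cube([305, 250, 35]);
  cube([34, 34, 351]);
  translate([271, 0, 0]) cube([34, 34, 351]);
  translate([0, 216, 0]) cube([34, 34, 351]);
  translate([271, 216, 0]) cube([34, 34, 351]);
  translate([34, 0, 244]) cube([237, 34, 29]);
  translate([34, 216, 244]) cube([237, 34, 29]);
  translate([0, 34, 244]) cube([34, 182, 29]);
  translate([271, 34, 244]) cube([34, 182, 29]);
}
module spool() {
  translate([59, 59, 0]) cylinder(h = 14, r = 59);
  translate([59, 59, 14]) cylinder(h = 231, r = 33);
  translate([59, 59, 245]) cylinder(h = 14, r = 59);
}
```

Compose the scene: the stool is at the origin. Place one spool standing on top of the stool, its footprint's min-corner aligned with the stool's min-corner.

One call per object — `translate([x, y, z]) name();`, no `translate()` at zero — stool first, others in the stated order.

stool();
translate([0, 0, 386]) spool();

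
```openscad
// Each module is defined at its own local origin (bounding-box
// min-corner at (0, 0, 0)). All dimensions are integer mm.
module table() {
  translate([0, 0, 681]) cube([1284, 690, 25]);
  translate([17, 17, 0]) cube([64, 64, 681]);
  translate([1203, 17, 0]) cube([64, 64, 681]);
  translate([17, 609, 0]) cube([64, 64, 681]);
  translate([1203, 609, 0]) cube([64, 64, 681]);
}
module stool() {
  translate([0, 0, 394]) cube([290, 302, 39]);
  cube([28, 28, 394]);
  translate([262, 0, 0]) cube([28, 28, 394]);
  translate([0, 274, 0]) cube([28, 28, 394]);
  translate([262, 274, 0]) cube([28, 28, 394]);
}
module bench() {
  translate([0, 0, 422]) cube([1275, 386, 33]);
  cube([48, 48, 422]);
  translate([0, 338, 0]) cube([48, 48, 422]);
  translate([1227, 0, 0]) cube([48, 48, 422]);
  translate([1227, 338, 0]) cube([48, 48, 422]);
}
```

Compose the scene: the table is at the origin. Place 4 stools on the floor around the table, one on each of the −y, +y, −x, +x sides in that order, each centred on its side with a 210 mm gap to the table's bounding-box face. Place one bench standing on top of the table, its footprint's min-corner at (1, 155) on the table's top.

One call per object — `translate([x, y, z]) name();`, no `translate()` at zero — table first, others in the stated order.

table();
translate([497, -512, 0]) stool();
translate([497, 900, 0]) stool();
translate([-500, 194, 0]) stool();
translate([1494, 194, 0]) stool();
translate([1, 155, 706]) bench();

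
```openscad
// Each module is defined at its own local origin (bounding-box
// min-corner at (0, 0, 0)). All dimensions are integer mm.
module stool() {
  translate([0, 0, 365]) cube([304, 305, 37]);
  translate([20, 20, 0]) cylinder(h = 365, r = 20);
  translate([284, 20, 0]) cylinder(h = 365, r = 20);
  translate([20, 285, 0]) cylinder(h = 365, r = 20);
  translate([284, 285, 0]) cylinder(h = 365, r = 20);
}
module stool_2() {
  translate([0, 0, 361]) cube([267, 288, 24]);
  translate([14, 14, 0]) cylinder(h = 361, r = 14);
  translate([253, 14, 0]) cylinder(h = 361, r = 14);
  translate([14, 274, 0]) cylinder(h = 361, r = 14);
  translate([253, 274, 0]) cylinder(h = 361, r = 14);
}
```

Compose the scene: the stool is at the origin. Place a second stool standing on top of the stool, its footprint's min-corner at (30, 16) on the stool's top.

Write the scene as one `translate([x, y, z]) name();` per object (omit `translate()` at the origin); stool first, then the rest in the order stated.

stool();
translate([30, 16, 402]) stool_2();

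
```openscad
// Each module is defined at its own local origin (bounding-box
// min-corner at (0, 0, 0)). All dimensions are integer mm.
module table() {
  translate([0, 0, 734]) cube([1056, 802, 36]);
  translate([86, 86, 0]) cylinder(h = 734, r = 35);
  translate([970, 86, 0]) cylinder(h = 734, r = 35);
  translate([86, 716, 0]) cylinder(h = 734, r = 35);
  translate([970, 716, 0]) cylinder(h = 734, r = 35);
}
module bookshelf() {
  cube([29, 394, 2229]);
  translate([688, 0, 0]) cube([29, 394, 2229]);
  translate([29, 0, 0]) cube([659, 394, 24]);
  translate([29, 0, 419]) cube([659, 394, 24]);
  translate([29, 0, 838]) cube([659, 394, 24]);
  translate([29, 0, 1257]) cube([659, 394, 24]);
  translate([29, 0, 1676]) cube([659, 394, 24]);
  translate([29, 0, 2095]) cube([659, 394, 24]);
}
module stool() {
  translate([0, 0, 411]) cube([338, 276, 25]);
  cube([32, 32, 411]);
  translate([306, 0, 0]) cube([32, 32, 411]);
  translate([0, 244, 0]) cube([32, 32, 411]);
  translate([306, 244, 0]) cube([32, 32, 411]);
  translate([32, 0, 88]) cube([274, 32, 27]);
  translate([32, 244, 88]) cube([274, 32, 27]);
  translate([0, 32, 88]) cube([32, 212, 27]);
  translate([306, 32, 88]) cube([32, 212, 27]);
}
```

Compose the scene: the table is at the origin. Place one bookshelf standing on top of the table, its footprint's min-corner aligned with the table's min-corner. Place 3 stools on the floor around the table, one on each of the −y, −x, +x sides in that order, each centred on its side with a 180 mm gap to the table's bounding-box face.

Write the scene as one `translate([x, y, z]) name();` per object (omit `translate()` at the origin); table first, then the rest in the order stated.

table();
translate([0, 0, 770]) bookshelf();
translate([359, -456, 0]) stool();
translate([-518, 263, 0]) stool();
translate([1236, 263, 0]) stool();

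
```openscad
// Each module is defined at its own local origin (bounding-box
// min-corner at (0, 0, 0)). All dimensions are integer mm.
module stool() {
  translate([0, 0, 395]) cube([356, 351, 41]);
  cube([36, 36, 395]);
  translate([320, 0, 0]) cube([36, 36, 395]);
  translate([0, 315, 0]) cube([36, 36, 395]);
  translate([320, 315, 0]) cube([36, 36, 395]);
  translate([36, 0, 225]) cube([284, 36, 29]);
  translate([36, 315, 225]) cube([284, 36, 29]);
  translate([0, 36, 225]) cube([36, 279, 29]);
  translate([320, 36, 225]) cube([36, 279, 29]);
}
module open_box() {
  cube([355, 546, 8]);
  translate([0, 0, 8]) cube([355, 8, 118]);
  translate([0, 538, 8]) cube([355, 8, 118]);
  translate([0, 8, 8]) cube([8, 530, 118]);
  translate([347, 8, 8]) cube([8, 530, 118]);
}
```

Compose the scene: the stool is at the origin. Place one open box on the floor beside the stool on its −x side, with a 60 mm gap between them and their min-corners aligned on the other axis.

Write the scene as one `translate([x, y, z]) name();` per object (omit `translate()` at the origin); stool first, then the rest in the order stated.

stool();
translate([-415, 0, 0]) open_box();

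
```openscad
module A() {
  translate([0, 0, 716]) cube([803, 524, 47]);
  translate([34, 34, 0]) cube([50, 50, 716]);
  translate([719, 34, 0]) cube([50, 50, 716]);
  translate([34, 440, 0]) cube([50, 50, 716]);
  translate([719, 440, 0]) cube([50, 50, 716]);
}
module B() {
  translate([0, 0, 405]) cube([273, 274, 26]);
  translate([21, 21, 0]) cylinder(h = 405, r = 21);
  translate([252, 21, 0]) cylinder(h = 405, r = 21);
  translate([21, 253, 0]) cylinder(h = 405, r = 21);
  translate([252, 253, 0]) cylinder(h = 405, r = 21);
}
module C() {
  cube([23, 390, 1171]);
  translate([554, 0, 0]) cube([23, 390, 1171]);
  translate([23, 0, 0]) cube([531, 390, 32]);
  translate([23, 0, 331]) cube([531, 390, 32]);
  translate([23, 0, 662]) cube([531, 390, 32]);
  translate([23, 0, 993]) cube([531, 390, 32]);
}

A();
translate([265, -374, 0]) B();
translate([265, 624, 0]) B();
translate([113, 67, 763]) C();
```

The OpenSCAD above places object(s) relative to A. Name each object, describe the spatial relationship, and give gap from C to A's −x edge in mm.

The bookshelf's min-x is at 113; the table's min-x is 0; gap = 113 mm.

A is a table. B is a stool. C is a bookshelf. Two stools sit around the table at the −y, +y sides. The bookshelf is on top of the table, centred. The gap from the bookshelf to the table's −x edge is 113 mm.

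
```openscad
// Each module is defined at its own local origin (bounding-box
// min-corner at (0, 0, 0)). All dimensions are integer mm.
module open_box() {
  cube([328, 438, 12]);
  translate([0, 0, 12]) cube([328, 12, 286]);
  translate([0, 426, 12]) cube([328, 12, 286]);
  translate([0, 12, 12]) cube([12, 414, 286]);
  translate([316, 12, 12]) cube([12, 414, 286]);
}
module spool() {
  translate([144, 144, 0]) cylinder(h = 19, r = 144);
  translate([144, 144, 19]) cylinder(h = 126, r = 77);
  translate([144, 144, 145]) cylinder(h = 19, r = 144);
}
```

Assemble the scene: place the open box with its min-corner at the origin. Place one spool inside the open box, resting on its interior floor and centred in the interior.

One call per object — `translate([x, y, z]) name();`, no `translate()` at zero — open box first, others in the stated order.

open_box();
translate([20, 75, 12]) spool();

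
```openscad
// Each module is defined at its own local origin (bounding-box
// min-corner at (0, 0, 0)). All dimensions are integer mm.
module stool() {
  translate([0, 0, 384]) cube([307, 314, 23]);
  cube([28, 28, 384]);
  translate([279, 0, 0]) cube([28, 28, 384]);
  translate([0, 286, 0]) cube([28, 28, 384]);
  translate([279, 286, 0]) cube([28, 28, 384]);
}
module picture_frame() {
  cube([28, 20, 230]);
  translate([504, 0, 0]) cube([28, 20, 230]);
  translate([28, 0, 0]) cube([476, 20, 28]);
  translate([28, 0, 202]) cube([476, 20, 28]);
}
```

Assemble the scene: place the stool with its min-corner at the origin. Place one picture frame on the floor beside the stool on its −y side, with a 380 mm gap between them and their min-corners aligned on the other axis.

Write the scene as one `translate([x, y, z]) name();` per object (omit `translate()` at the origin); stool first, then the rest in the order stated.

stool();
translate([0, -400, 0]) picture_frame();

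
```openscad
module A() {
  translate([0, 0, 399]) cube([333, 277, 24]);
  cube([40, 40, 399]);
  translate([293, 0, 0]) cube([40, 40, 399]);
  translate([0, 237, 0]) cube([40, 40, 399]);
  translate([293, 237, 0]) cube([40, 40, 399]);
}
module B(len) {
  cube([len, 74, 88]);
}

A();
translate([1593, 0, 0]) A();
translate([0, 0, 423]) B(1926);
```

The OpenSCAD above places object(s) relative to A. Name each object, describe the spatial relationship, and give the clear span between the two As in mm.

Second stool starts at x = 1593; first ends at x = 333; clear span = 1593 − 333 = 1260 mm.

A is a stool. B is a beam. A beam spans the tops of two stools. The clear span between the two stools is 1260 mm.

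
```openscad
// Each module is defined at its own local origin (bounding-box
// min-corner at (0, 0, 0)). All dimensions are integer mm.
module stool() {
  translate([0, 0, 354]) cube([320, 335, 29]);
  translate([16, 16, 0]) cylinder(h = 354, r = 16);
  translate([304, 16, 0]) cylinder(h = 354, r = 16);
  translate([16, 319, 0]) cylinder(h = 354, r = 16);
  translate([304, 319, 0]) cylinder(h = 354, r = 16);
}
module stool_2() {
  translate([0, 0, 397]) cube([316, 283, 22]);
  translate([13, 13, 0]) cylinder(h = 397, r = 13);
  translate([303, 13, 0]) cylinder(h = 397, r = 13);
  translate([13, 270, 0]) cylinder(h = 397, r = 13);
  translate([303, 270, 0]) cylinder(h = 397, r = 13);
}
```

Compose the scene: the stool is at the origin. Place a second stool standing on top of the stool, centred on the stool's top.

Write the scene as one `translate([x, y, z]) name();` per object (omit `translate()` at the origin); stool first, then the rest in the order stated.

stool();
translate([2, 26, 383]) stool_2();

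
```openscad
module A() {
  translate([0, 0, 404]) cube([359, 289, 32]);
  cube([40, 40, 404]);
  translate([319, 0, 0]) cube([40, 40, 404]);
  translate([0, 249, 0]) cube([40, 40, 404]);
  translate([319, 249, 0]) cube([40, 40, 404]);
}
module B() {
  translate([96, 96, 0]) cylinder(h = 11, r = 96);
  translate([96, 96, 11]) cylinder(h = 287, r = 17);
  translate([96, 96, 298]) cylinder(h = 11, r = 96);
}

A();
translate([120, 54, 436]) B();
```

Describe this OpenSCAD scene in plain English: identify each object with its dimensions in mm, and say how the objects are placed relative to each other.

A is a four-legged stool. The seat is a 359×289×32 mm slab whose top surface is at z = 436 mm; four square legs, each 40×40 mm in cross-section, run from the floor (z = 0) to the underside of the seat, each flush with a corner of the seat.

B is a spool: two coaxial disc flanges of radius 96 mm and thickness 11 mm, joined by a core cylinder of radius 17 mm and height 287 mm. The lower flange rests on z = 0 and the three cylinders share a vertical axis.

The spool is on top of the stool.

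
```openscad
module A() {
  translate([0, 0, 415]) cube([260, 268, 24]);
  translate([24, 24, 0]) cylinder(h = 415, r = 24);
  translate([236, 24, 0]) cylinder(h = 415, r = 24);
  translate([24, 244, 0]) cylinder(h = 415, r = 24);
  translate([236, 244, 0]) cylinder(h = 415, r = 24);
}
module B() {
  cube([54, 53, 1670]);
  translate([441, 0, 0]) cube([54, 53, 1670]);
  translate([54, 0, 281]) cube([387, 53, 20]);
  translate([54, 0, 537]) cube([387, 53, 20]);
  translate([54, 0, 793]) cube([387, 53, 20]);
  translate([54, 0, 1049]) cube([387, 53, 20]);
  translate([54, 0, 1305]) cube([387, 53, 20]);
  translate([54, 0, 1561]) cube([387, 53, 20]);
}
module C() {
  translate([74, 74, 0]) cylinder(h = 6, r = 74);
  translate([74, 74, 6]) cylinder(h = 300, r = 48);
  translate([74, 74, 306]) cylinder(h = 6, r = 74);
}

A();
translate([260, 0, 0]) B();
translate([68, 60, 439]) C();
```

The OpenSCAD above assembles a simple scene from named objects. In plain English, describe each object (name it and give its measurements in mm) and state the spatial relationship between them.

A is a simple wooden stool: a rectangular seat 260 mm (x) by 268 mm (y), 24 mm thick, top face at z = 439 mm, on four round legs, each 48 mm in diameter. The legs rest on z = 0, each leg's axis is inset half a diameter from the nearest pair of seat edges (so the leg's bounding box is flush with the corner).

B is a wooden ladder with two side rails of 54×53 mm section and 1670 mm height, set 495 mm apart overall. Between them run 6 rectangular rungs (53 mm deep, 20 mm thick), front faces flush with the rails' −y face. The bottom of the first rung is 281 mm above the floor and each subsequent rung is 256 mm higher than the one below.

C is a spool: two coaxial disc flanges of radius 74 mm and thickness 6 mm, joined by a core cylinder of radius 48 mm and height 300 mm. The lower flange rests on z = 0 and the three cylinders share a vertical axis.

The ladder is against the stool's +x side, with their −y faces flush. The spool is on top of the stool.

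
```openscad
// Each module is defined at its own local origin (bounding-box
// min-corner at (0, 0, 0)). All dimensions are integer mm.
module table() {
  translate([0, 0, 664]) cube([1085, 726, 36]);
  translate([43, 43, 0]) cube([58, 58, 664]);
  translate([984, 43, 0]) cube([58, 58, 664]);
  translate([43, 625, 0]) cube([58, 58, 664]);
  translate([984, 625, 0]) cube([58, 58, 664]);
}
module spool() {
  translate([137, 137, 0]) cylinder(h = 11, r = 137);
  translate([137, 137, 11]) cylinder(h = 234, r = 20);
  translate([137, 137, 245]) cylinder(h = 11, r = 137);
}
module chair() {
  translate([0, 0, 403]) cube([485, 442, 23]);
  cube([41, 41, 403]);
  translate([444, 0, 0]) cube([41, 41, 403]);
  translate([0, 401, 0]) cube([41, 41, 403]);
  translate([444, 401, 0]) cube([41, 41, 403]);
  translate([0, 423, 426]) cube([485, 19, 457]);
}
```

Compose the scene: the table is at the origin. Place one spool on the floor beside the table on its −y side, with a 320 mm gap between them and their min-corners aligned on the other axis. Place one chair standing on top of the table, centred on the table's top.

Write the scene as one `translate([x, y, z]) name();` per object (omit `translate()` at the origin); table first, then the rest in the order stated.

table();
translate([0, -594, 0]) spool();
translate([300, 142, 700]) chair();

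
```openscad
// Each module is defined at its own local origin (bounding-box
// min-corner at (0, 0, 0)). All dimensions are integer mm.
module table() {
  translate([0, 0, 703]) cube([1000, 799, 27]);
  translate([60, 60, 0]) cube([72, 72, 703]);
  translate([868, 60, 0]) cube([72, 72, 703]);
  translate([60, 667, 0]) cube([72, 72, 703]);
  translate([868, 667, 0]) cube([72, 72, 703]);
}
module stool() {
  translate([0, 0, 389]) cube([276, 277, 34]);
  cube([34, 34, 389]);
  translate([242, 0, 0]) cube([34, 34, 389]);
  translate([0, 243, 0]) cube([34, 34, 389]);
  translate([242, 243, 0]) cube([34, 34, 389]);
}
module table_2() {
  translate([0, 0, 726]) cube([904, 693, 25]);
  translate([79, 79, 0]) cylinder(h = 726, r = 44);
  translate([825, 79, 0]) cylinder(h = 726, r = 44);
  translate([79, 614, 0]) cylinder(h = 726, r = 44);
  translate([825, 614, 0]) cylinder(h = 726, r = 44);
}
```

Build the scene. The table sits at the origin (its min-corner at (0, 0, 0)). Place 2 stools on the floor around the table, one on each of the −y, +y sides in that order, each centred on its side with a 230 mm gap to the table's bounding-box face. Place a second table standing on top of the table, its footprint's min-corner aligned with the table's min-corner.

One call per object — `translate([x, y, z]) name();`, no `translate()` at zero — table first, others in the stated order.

table();
translate([362, -507, 0]) stool();
translate([362, 1029, 0]) stool();
translate([0, 0, 730]) table_2();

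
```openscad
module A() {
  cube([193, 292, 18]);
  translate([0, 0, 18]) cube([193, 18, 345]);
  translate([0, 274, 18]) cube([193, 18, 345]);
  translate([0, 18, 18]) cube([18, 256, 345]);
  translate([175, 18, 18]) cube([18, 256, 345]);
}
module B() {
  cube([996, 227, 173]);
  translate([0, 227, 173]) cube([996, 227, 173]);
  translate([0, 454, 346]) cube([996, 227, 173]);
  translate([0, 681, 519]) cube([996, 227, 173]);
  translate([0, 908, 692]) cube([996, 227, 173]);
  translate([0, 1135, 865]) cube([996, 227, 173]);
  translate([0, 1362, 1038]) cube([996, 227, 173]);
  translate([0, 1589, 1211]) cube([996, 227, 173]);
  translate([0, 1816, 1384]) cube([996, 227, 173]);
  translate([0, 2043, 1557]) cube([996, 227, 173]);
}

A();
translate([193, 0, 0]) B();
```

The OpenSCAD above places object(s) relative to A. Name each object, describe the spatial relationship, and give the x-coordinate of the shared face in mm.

A is an open box. B is a staircase. The staircase is against the open box's +x side, with their −y faces flush. The x-coordinate of the shared face is 193 mm.

The open box's +x face and the staircase's −x face are both at x = 193 mm.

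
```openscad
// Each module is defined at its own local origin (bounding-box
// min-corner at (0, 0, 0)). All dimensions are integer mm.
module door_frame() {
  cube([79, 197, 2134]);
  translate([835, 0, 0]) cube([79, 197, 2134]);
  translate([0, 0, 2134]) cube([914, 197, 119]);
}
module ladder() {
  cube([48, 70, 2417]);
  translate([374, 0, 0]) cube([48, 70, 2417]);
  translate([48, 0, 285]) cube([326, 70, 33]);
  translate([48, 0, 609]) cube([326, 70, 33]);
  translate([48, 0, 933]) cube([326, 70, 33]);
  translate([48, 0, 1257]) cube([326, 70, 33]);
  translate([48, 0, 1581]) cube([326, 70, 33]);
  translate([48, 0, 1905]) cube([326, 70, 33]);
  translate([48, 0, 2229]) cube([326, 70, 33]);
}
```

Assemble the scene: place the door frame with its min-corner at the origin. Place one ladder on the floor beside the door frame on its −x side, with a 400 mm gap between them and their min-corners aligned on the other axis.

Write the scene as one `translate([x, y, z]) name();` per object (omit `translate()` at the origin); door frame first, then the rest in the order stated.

door_frame();
translate([-822, 0, 0]) ladder();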